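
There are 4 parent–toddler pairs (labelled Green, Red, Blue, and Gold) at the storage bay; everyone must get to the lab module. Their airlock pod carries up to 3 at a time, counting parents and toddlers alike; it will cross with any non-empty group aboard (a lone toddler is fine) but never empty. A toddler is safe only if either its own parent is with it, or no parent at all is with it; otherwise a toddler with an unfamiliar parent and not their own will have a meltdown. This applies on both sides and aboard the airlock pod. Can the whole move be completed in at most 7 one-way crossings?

No

Counting alone: each trip to the lab module takes at most 3 across and each return brings at least 1 back, so after t trips out (and t−1 returns) at most 3t − (t−1) of the 8 are across; that first reaches 8 at t = 4, so at least 7 crossings are needed.
The safety rule pushes this higher. Following every safe sequence of crossings, the most of the 8 that can be at the lab module as the airlock pod arrives there on crossing 7 is 7 — never all 8.
So the move cannot be finished within 7 crossings. (The shortest complete plan takes 9:)
1. parent Green and toddler Green cross → the lab module.
2. parent Green crosses ← the storage bay.
3. parent Green, parent Red, and toddler Red cross → the lab module.
4. parent Green and toddler Green cross ← the storage bay.
5. parent Blue, parent Gold, and parent Green cross → the lab module.
6. toddler Red crosses ← the storage bay.
7. toddler Green and toddler Red cross → the lab module.
8. toddler Green crosses ← the storage bay.
9. toddler Blue, toddler Gold, and toddler Green cross → the lab module.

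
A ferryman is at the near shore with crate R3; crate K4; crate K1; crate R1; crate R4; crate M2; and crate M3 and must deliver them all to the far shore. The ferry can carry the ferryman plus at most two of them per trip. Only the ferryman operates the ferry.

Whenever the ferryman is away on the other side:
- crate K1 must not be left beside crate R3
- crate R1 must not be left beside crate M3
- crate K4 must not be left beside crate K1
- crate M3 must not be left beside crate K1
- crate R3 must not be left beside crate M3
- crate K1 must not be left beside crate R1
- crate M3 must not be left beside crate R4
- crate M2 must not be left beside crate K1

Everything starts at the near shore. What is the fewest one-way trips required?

11

Counting alone: the ferryman can take at most 2 across per trip to the far shore, so moving all 7 needs at least 4 loaded trips out, with a return between consecutive ones — at least 7 crossings.
The safety rule pushes this higher. Following every safe sequence of crossings, the most of the 7 that can be at the far shore as the ferry arrives there on crossings 7, 9 is 5, 6 respectively — never all 7.
So no plan with fewer than 11 crossings exists, and this one achieves 11:
1. Ferryman goes to the far shore with crate K1 and crate M3.
2. Ferryman goes back to the near shore with crate K1.
3. Ferryman goes to the far shore with crate K1 and crate K4.
4. Ferryman goes back to the near shore with crate K1.
5. Ferryman goes to the far shore with crate K1 and crate M2.
6. Ferryman goes back to the near shore with crate K1.
7. Ferryman goes to the far shore with crate R1 and crate R3.
8. Ferryman goes back to the near shore with crate M3.
9. Ferryman goes to the far shore with crate K1 and crate R4.
10. Ferryman goes back to the near shore with crate K1.
11. Ferryman goes to the far shore with crate K1 and crate M3.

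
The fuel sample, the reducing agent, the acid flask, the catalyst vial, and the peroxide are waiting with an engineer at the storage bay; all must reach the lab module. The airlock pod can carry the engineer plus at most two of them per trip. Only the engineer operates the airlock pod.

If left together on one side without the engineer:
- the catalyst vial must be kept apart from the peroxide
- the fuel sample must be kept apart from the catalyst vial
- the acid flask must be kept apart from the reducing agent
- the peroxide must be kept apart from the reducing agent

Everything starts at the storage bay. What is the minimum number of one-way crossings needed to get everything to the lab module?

Counting alone: the engineer can take at most 2 across per trip to the lab module, so moving all 5 needs at least 3 loaded trips out, with a return between consecutive ones — at least 5 crossings.
The safety rule pushes this higher. Following every safe sequence of crossings, the most of the 5 that can be at the lab module as the airlock pod arrives there on crossing 5 is 4 — never all 5.
So no plan with fewer than 7 crossings exists, and this one achieves 7:
1. Engineer goes to the lab module with the catalyst vial and the reducing agent.  [the storage bay: the acid flask, the fuel sample, the peroxide | the lab module: the catalyst vial, the reducing agent]
2. Engineer goes back to the storage bay alone.  [the storage bay: the acid flask, the fuel sample, the peroxide | the lab module: the catalyst vial, the reducing agent]
3. Engineer goes to the lab module with the fuel sample.  [the storage bay: the acid flask, the peroxide | the lab module: the catalyst vial, the fuel sample, the reducing agent]
4. Engineer goes back to the storage bay with the catalyst vial.  [the storage bay: the acid flask, the catalyst vial, the peroxide | the lab module: the fuel sample, the reducing agent]
5. Engineer goes to the lab module with the acid flask and the peroxide.  [the storage bay: the catalyst vial | the lab module: the acid flask, the fuel sample, the peroxide, the reducing agent]
6. Engineer goes back to the storage bay with the reducing agent.  [the storage bay: the catalyst vial, the reducing agent | the lab module: the acid flask, the fuel sample, the peroxide]
7. Engineer goes to the lab module with the catalyst vial and the reducing agent.  [the storage bay: — | the lab module: the acid flask, the catalyst vial, the fuel sample, the peroxide, the reducing agent]

7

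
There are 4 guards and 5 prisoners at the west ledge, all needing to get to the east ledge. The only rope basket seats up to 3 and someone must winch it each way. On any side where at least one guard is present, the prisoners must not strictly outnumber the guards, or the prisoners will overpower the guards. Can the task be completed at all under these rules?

No

The prisoners already outnumber the guards at the west ledge before anyone moves, so the starting position itself is disallowed.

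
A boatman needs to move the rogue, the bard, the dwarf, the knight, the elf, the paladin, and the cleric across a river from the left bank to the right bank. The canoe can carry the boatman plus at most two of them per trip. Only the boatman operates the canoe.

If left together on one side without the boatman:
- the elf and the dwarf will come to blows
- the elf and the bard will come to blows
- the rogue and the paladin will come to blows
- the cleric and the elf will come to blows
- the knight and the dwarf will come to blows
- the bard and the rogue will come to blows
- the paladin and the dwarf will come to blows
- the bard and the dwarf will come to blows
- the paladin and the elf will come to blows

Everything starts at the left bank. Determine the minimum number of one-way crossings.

Whatever the first load, the items left behind include a forbidden pair without the boatman. No opening move is safe, so no plan exists.

impossible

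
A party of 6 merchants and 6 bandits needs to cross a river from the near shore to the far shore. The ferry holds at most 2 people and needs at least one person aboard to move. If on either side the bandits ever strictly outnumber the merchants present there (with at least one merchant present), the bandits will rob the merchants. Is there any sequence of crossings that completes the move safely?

No

Following every safe sequence of crossings from the start, the most of the 12 that can be at the far shore as the ferry arrives there on crossings 1, 3, 5, 7, 9 is 2, 3, 4, 5, 6 respectively; the best ever achieved is 6 of 12.
From crossing 11 on, no configuration arises that was not already reachable earlier: only 15 distinct safe configurations (who is on which side, and where the ferry is) can ever be reached, none of them has everyone across, and every continuation just revisits them. They are: 0 merchants + 0 bandits across (ferry back at the start); 0 merchants + 1 bandit across (ferry there); 0 merchants + 1 bandit across (ferry back at the start); 0 merchants + 2 bandits across (ferry there); 0 merchants + 2 bandits across (ferry back at the start); 0 merchants + 3 bandits across (ferry there); 0 merchants + 3 bandits across (ferry back at the start); 0 merchants + 4 bandits across (ferry there); 0 merchants + 4 bandits across (ferry back at the start); 0 merchants + 5 bandits across (ferry there); 0 merchants + 5 bandits across (ferry back at the start); 0 merchants + 6 bandits across (ferry there); 1 merchant + 1 bandit across (ferry there); 1 merchant + 1 bandit across (ferry back at the start); 2 merchants + 2 bandits across (ferry there). So no valid plan exists.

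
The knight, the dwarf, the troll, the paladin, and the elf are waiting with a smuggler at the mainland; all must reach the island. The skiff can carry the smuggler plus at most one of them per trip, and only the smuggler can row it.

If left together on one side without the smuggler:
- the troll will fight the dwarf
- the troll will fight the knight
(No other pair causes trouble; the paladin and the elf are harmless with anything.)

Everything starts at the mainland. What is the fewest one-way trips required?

Counting alone: the smuggler can take at most 1 across per trip to the island, so moving all 5 needs at least 5 loaded trips out, with a return between consecutive ones — at least 9 crossings.
The safety rule pushes this higher. Following every safe sequence of crossings, the most of the 5 that can be at the island as the skiff arrives there on crossing 9 is 4 — never all 5.
So no plan with fewer than 11 crossings exists, and this one achieves 11:
1. Smuggler goes to the island with the troll.  [the mainland: the dwarf, the elf, the knight, the paladin | the island: the troll]
2. Smuggler goes back to the mainland alone.  [the mainland: the dwarf, the elf, the knight, the paladin | the island: the troll]
3. Smuggler goes to the island with the knight.  [the mainland: the dwarf, the elf, the paladin | the island: the knight, the troll]
4. Smuggler goes back to the mainland with the troll.  [the mainland: the dwarf, the elf, the paladin, the troll | the island: the knight]
5. Smuggler goes to the island with the dwarf.  [the mainland: the elf, the paladin, the troll | the island: the dwarf, the knight]
6. Smuggler goes back to the mainland alone.  [the mainland: the elf, the paladin, the troll | the island: the dwarf, the knight]
7. Smuggler goes to the island with the paladin.  [the mainland: the elf, the troll | the island: the dwarf, the knight, the paladin]
8. Smuggler goes back to the mainland alone.  [the mainland: the elf, the troll | the island: the dwarf, the knight, the paladin]
9. Smuggler goes to the island with the elf.  [the mainland: the troll | the island: the dwarf, the elf, the knight, the paladin]
10. Smuggler goes back to the mainland alone.  [the mainland: the troll | the island: the dwarf, the elf, the knight, the paladin]
11. Smuggler goes to the island with the troll.  [the mainland: — | the island: the dwarf, the elf, the knight, the paladin, the troll]

11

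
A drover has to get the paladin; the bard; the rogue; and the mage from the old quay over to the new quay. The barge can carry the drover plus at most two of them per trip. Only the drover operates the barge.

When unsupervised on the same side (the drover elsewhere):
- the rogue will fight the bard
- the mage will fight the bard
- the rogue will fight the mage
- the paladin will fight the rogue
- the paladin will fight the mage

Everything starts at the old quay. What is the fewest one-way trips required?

5

Counting alone: the drover can take at most 2 across per trip to the new quay, so moving all 4 needs at least 2 loaded trips out, with a return between consecutive ones — at least 3 crossings.
The safety rule pushes this higher. Following every safe sequence of crossings, the most of the 4 that can be at the new quay as the barge arrives there on crossing 3 is 3 — never all 4.
So no plan with fewer than 5 crossings exists, and this one achieves 5:
1. Drover goes to the new quay with the mage and the rogue.  [the old quay: the bard, the paladin | the new quay: the mage, the rogue]
2. Drover goes back to the old quay with the rogue.  [the old quay: the bard, the paladin, the rogue | the new quay: the mage]
3. Drover goes to the new quay with the bard and the paladin.  [the old quay: the rogue | the new quay: the bard, the mage, the paladin]
4. Drover goes back to the old quay with the mage.  [the old quay: the mage, the rogue | the new quay: the bard, the paladin]
5. Drover goes to the new quay with the mage and the rogue.  [the old quay: — | the new quay: the bard, the mage, the paladin, the rogue]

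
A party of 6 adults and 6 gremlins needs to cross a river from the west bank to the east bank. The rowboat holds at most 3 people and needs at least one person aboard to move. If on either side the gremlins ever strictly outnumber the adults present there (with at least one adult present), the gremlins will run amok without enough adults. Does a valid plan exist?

Following every safe sequence of crossings from the start, the most of the 12 that can be at the east bank as the rowboat arrives there on crossings 1, 3, 5 is 3, 5, 6 respectively; the best ever achieved is 6 of 12.
From crossing 7 on, no configuration arises that was not already reachable earlier: only 17 distinct safe configurations (who is on which side, and where the rowboat is) can ever be reached, none of them has everyone across, and every continuation just revisits them. They are: 0 adults + 0 gremlins across (rowboat back at the start); 0 adults + 1 gremlin across (rowboat there); 0 adults + 1 gremlin across (rowboat back at the start); 0 adults + 2 gremlins across (rowboat there); 0 adults + 2 gremlins across (rowboat back at the start); 0 adults + 3 gremlins across (rowboat there); 0 adults + 3 gremlins across (rowboat back at the start); 0 adults + 4 gremlins across (rowboat there); 0 adults + 4 gremlins across (rowboat back at the start); 0 adults + 5 gremlins across (rowboat there); 0 adults + 5 gremlins across (rowboat back at the start); 0 adults + 6 gremlins across (rowboat there); 1 adult + 1 gremlin across (rowboat there); 1 adult + 1 gremlin across (rowboat back at the start); 2 adults + 2 gremlins across (rowboat there); 2 adults + 2 gremlins across (rowboat back at the start); 3 adults + 3 gremlins across (rowboat there). So no valid plan exists.

No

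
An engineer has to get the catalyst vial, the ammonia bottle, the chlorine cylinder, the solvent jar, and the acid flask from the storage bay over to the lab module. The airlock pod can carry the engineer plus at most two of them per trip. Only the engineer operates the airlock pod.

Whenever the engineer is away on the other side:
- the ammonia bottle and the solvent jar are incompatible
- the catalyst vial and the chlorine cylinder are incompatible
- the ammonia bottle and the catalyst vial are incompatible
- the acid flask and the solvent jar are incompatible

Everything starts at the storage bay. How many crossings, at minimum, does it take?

7

Counting alone: the engineer can take at most 2 across per trip to the lab module, so moving all 5 needs at least 3 loaded trips out, with a return between consecutive ones — at least 5 crossings.
The safety rule pushes this higher. Following every safe sequence of crossings, the most of the 5 that can be at the lab module as the airlock pod arrives there on crossing 5 is 4 — never all 5.
So no plan with fewer than 7 crossings exists, and this one achieves 7:
1. Engineer goes to the lab module with the catalyst vial and the solvent jar.  [the storage bay: the acid flask, the ammonia bottle, the chlorine cylinder | the lab module: the catalyst vial, the solvent jar]
2. Engineer goes back to the storage bay alone.  [the storage bay: the acid flask, the ammonia bottle, the chlorine cylinder | the lab module: the catalyst vial, the solvent jar]
3. Engineer goes to the lab module with the ammonia bottle.  [the storage bay: the acid flask, the chlorine cylinder | the lab module: the ammonia bottle, the catalyst vial, the solvent jar]
4. Engineer goes back to the storage bay with the catalyst vial and the solvent jar.  [the storage bay: the acid flask, the catalyst vial, the chlorine cylinder, the solvent jar | the lab module: the ammonia bottle]
5. Engineer goes to the lab module with the acid flask and the chlorine cylinder.  [the storage bay: the catalyst vial, the solvent jar | the lab module: the acid flask, the ammonia bottle, the chlorine cylinder]
6. Engineer goes back to the storage bay alone.  [the storage bay: the catalyst vial, the solvent jar | the lab module: the acid flask, the ammonia bottle, the chlorine cylinder]
7. Engineer goes to the lab module with the catalyst vial and the solvent jar.  [the storage bay: — | the lab module: the acid flask, the ammonia bottle, the catalyst vial, the chlorine cylinder, the solvent jar]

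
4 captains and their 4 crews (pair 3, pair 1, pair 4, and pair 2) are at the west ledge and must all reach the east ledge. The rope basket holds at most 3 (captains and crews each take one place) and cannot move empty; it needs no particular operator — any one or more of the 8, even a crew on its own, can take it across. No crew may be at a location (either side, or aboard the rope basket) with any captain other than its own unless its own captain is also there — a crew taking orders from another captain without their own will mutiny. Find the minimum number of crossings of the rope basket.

9

Counting alone: each trip to the east ledge takes at most 3 across and each return brings at least 1 back, so after t trips out (and t−1 returns) at most 3t − (t−1) of the 8 are across; that first reaches 8 at t = 4, so at least 7 crossings are needed.
The safety rule pushes this higher. Following every safe sequence of crossings, the most of the 8 that can be at the east ledge as the rope basket arrives there on crossing 7 is 7 — never all 8.
So no plan with fewer than 9 crossings exists, and this one achieves 9:
1. captain 3 and crew 3 cross → the east ledge.
2. captain 3 crosses ← the west ledge.
3. captain 1, captain 3, and crew 1 cross → the east ledge.
4. captain 3 and crew 3 cross ← the west ledge.
5. captain 2, captain 3, and captain 4 cross → the east ledge.
6. crew 1 crosses ← the west ledge.
7. crew 1 and crew 3 cross → the east ledge.
8. crew 3 crosses ← the west ledge.
9. crew 2, crew 3, and crew 4 cross → the east ledge.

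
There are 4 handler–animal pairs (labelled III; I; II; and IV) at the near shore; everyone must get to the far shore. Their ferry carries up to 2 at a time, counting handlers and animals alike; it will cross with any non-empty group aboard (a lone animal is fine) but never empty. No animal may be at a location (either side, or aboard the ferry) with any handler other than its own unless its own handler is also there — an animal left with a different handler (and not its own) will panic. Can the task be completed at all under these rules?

No

Following every safe sequence of crossings from the start, the most of the 8 that can be at the far shore as the ferry arrives there on crossings 1, 3, 5 is 2, 3, 4 respectively; the best ever achieved is 4 of 8.
From crossing 7 on, no configuration arises that was not already reachable earlier: only 44 distinct safe configurations (who is on which side, and where the ferry is) can ever be reached, none of them has everyone across, and every continuation just revisits them. So no valid plan exists.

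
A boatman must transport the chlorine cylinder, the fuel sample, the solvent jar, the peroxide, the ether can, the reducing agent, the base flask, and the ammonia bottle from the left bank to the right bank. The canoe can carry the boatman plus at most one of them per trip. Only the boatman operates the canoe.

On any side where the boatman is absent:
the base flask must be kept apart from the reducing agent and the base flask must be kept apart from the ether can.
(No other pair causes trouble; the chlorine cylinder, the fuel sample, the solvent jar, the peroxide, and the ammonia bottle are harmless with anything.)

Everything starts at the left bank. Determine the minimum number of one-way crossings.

Counting alone: the boatman can take at most 1 across per trip to the right bank, so moving all 8 needs at least 8 loaded trips out, with a return between consecutive ones — at least 15 crossings.
The safety rule pushes this higher. Following every safe sequence of crossings, the most of the 8 that can be at the right bank as the canoe arrives there on crossing 15 is 7 — never all 8.
So no plan with fewer than 17 crossings exists, and this one achieves 17:
1. Boatman goes to the right bank with the base flask.
2. Boatman goes back to the left bank alone.
3. Boatman goes to the right bank with the chlorine cylinder.
4. Boatman goes back to the left bank alone.
5. Boatman goes to the right bank with the fuel sample.
6. Boatman goes back to the left bank alone.
7. Boatman goes to the right bank with the solvent jar.
8. Boatman goes back to the left bank alone.
9. Boatman goes to the right bank with the peroxide.
10. Boatman goes back to the left bank alone.
11. Boatman goes to the right bank with the ether can.
12. Boatman goes back to the left bank with the base flask.
13. Boatman goes to the right bank with the reducing agent.
14. Boatman goes back to the left bank alone.
15. Boatman goes to the right bank with the ammonia bottle.
16. Boatman goes back to the left bank alone.
17. Boatman goes to the right bank with the base flask.

17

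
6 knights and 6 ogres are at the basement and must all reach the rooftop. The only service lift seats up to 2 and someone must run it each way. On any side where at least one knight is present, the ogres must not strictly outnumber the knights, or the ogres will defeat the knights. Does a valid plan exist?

Following every safe sequence of crossings from the start, the most of the 12 that can be at the rooftop as the service lift arrives there on crossings 1, 3, 5, 7, 9 is 2, 3, 4, 5, 6 respectively; the best ever achieved is 6 of 12.
From crossing 11 on, no configuration arises that was not already reachable earlier: only 15 distinct safe configurations (who is on which side, and where the service lift is) can ever be reached, none of them has everyone across, and every continuation just revisits them. They are: 0 knights + 0 ogres across (service lift back at the start); 0 knights + 1 ogre across (service lift there); 0 knights + 1 ogre across (service lift back at the start); 0 knights + 2 ogres across (service lift there); 0 knights + 2 ogres across (service lift back at the start); 0 knights + 3 ogres across (service lift there); 0 knights + 3 ogres across (service lift back at the start); 0 knights + 4 ogres across (service lift there); 0 knights + 4 ogres across (service lift back at the start); 0 knights + 5 ogres across (service lift there); 0 knights + 5 ogres across (service lift back at the start); 0 knights + 6 ogres across (service lift there); 1 knight + 1 ogre across (service lift there); 1 knight + 1 ogre across (service lift back at the start); 2 knights + 2 ogres across (service lift there). So no valid plan exists.

No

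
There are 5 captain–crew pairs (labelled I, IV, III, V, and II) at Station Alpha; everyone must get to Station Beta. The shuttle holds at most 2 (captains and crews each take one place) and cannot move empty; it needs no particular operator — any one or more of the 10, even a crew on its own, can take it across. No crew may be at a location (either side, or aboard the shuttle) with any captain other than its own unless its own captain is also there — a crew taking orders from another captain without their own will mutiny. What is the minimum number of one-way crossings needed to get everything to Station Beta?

Following every safe sequence of crossings from the start, the most of the 10 that can be at Station Beta as the shuttle arrives there on crossings 1, 3, 5, 7 is 2, 3, 4, 5 respectively; the best ever achieved is 5 of 10.
From crossing 9 on, no configuration arises that was not already reachable earlier: only 82 distinct safe configurations (who is on which side, and where the shuttle is) can ever be reached, none of them has everyone across, and every continuation just revisits them. So no valid plan exists.

impossible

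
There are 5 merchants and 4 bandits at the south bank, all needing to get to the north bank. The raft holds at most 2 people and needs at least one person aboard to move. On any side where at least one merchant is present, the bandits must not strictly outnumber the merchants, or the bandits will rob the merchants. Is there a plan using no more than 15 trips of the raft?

Yes

Yes — this plan uses 15 crossings (≤ 15):
1. 2 bandits → the north bank.  (the south bank: 5M 2B; the north bank: 0M 2B)
2. 1 bandit ← the south bank.  (the south bank: 5M 3B; the north bank: 0M 1B)
3. 2 bandits → the north bank.  (the south bank: 5M 1B; the north bank: 0M 3B)
4. 1 bandit ← the south bank.  (the south bank: 5M 2B; the north bank: 0M 2B)
5. 2 merchants → the north bank.  (the south bank: 3M 2B; the north bank: 2M 2B)
6. 1 bandit ← the south bank.  (the south bank: 3M 3B; the north bank: 2M 1B)
7. 1 merchant and 1 bandit → the north bank.  (the south bank: 2M 2B; the north bank: 3M 2B)
8. 1 merchant ← the south bank.  (the south bank: 3M 2B; the north bank: 2M 2B)
9. 1 merchant and 1 bandit → the north bank.  (the south bank: 2M 1B; the north bank: 3M 3B)
10. 1 bandit ← the south bank.  (the south bank: 2M 2B; the north bank: 3M 2B)
11. 1 merchant and 1 bandit → the north bank.  (the south bank: 1M 1B; the north bank: 4M 3B)
12. 1 merchant ← the south bank.  (the south bank: 2M 1B; the north bank: 3M 3B)
13. 1 merchant and 1 bandit → the north bank.  (the south bank: 1M 0B; the north bank: 4M 4B)
14. 1 bandit ← the south bank.  (the south bank: 1M 1B; the north bank: 4M 3B)
15. 1 merchant and 1 bandit → the north bank.  (the south bank: 0M 0B; the north bank: 5M 4B)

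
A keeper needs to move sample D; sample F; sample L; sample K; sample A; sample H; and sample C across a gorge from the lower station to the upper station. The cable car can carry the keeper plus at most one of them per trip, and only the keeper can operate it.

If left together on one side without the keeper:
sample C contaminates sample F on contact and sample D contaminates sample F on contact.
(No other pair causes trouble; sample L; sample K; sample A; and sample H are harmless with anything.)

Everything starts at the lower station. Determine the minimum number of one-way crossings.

15

Counting alone: the keeper can take at most 1 across per trip to the upper station, so moving all 7 needs at least 7 loaded trips out, with a return between consecutive ones — at least 13 crossings.
The safety rule pushes this higher. Following every safe sequence of crossings, the most of the 7 that can be at the upper station as the cable car arrives there on crossing 13 is 6 — never all 7.
So no plan with fewer than 15 crossings exists, and this one achieves 15:
1. Keeper goes to the upper station with sample F.  [the lower station: sample A, sample C, sample D, sample H, sample K, sample L | the upper station: sample F]
2. Keeper goes back to the lower station alone.  [the lower station: sample A, sample C, sample D, sample H, sample K, sample L | the upper station: sample F]
3. Keeper goes to the upper station with sample D.  [the lower station: sample A, sample C, sample H, sample K, sample L | the upper station: sample D, sample F]
4. Keeper goes back to the lower station with sample F.  [the lower station: sample A, sample C, sample F, sample H, sample K, sample L | the upper station: sample D]
5. Keeper goes to the upper station with sample C.  [the lower station: sample A, sample F, sample H, sample K, sample L | the upper station: sample C, sample D]
6. Keeper goes back to the lower station alone.  [the lower station: sample A, sample F, sample H, sample K, sample L | the upper station: sample C, sample D]
7. Keeper goes to the upper station with sample L.  [the lower station: sample A, sample F, sample H, sample K | the upper station: sample C, sample D, sample L]
8. Keeper goes back to the lower station alone.  [the lower station: sample A, sample F, sample H, sample K | the upper station: sample C, sample D, sample L]
9. Keeper goes to the upper station with sample K.  [the lower station: sample A, sample F, sample H | the upper station: sample C, sample D, sample K, sample L]
10. Keeper goes back to the lower station alone.  [the lower station: sample A, sample F, sample H | the upper station: sample C, sample D, sample K, sample L]
11. Keeper goes to the upper station with sample A.  [the lower station: sample F, sample H | the upper station: sample A, sample C, sample D, sample K, sample L]
12. Keeper goes back to the lower station alone.  [the lower station: sample F, sample H | the upper station: sample A, sample C, sample D, sample K, sample L]
13. Keeper goes to the upper station with sample H.  [the lower station: sample F | the upper station: sample A, sample C, sample D, sample H, sample K, sample L]
14. Keeper goes back to the lower station alone.  [the lower station: sample F | the upper station: sample A, sample C, sample D, sample H, sample K, sample L]
15. Keeper goes to the upper station with sample F.  [the lower station: — | the upper station: sample A, sample C, sample D, sample F, sample H, sample K, sample L]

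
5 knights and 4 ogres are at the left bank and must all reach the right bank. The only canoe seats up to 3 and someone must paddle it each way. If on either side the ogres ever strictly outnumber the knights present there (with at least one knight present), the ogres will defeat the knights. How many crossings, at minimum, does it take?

7

Counting alone: each trip to the right bank takes at most 3 across and each return brings at least 1 back, so after t trips out (and t−1 returns) at most 3t − (t−1) of the 9 are across; that first reaches 9 at t = 4, so at least 7 crossings are needed.
The plan below uses exactly 7 crossings, so it is optimal:
1. 3 ogres → the right bank.  (the left bank: 5K 1O; the right bank: 0K 3O)
2. 1 ogre ← the left bank.  (the left bank: 5K 2O; the right bank: 0K 2O)
3. 3 knights → the right bank.  (the left bank: 2K 2O; the right bank: 3K 2O)
4. 1 knight ← the left bank.  (the left bank: 3K 2O; the right bank: 2K 2O)
5. 2 knights and 1 ogre → the right bank.  (the left bank: 1K 1O; the right bank: 4K 3O)
6. 1 knight ← the left bank.  (the left bank: 2K 1O; the right bank: 3K 3O)
7. 2 knights and 1 ogre → the right bank.  (the left bank: 0K 0O; the right bank: 5K 4O)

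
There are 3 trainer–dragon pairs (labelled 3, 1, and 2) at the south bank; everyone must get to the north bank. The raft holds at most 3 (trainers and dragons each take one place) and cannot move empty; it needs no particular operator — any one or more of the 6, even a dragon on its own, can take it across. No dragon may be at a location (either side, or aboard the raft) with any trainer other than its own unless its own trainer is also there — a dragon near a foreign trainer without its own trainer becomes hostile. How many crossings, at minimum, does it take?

Counting alone: each trip to the north bank takes at most 3 across and each return brings at least 1 back, so after t trips out (and t−1 returns) at most 3t − (t−1) of the 6 are across; that first reaches 6 at t = 3, so at least 5 crossings are needed.
The plan below uses exactly 5 crossings, so it is optimal:
1. dragon 3 and trainer 3 cross → the north bank.
2. trainer 3 crosses ← the south bank.
3. trainer 1, trainer 2, and trainer 3 cross → the north bank.
4. dragon 3 crosses ← the south bank.
5. dragon 1, dragon 2, and dragon 3 cross → the north bank.

5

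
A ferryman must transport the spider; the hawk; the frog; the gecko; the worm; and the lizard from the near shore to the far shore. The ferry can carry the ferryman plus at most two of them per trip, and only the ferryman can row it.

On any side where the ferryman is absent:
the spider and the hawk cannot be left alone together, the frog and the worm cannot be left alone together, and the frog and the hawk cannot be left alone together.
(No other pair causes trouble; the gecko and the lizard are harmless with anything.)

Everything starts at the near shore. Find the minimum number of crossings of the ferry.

Counting alone: the ferryman can take at most 2 across per trip to the far shore, so moving all 6 needs at least 3 loaded trips out, with a return between consecutive ones — at least 5 crossings.
The plan below uses exactly 5 crossings, so it is optimal:
1. Ferryman goes to the far shore with the frog and the spider.
2. Ferryman goes back to the near shore alone.
3. Ferryman goes to the far shore with the gecko and the lizard.
4. Ferryman goes back to the near shore alone.
5. Ferryman goes to the far shore with the hawk and the worm.

5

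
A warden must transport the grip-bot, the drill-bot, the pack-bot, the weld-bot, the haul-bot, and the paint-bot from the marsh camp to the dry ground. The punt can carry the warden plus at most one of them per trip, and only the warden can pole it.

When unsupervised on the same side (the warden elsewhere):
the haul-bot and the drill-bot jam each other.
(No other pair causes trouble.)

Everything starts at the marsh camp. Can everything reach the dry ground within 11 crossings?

Yes

Yes — this plan uses 11 crossings (≤ 11):
1. Warden goes to the dry ground with the drill-bot.  [the marsh camp: the grip-bot, the haul-bot, the pack-bot, the paint-bot, the weld-bot | the dry ground: the drill-bot]
2. Warden goes back to the marsh camp alone.  [the marsh camp: the grip-bot, the haul-bot, the pack-bot, the paint-bot, the weld-bot | the dry ground: the drill-bot]
3. Warden goes to the dry ground with the grip-bot.  [the marsh camp: the haul-bot, the pack-bot, the paint-bot, the weld-bot | the dry ground: the drill-bot, the grip-bot]
4. Warden goes back to the marsh camp alone.  [the marsh camp: the haul-bot, the pack-bot, the paint-bot, the weld-bot | the dry ground: the drill-bot, the grip-bot]
5. Warden goes to the dry ground with the pack-bot.  [the marsh camp: the haul-bot, the paint-bot, the weld-bot | the dry ground: the drill-bot, the grip-bot, the pack-bot]
6. Warden goes back to the marsh camp alone.  [the marsh camp: the haul-bot, the paint-bot, the weld-bot | the dry ground: the drill-bot, the grip-bot, the pack-bot]
7. Warden goes to the dry ground with the weld-bot.  [the marsh camp: the haul-bot, the paint-bot | the dry ground: the drill-bot, the grip-bot, the pack-bot, the weld-bot]
8. Warden goes back to the marsh camp alone.  [the marsh camp: the haul-bot, the paint-bot | the dry ground: the drill-bot, the grip-bot, the pack-bot, the weld-bot]
9. Warden goes to the dry ground with the paint-bot.  [the marsh camp: the haul-bot | the dry ground: the drill-bot, the grip-bot, the pack-bot, the paint-bot, the weld-bot]
10. Warden goes back to the marsh camp alone.  [the marsh camp: the haul-bot | the dry ground: the drill-bot, the grip-bot, the pack-bot, the paint-bot, the weld-bot]
11. Warden goes to the dry ground with the haul-bot.  [the marsh camp: — | the dry ground: the drill-bot, the grip-bot, the haul-bot, the pack-bot, the paint-bot, the weld-bot]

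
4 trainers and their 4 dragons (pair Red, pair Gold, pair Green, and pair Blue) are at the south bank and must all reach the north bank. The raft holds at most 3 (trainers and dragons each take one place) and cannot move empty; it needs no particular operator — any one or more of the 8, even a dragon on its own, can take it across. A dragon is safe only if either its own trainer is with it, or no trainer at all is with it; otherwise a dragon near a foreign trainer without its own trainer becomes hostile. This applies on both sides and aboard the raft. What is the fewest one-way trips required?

Counting alone: each trip to the north bank takes at most 3 across and each return brings at least 1 back, so after t trips out (and t−1 returns) at most 3t − (t−1) of the 8 are across; that first reaches 8 at t = 4, so at least 7 crossings are needed.
The safety rule pushes this higher. Following every safe sequence of crossings, the most of the 8 that can be at the north bank as the raft arrives there on crossing 7 is 7 — never all 8.
So no plan with fewer than 9 crossings exists, and this one achieves 9:
1. dragon Red and trainer Red cross → the north bank.
2. trainer Red crosses ← the south bank.
3. dragon Gold, trainer Gold, and trainer Red cross → the north bank.
4. dragon Red and trainer Red cross ← the south bank.
5. trainer Blue, trainer Green, and trainer Red cross → the north bank.
6. dragon Gold crosses ← the south bank.
7. dragon Gold and dragon Red cross → the north bank.
8. dragon Red crosses ← the south bank.
9. dragon Blue, dragon Green, and dragon Red cross → the north bank.

9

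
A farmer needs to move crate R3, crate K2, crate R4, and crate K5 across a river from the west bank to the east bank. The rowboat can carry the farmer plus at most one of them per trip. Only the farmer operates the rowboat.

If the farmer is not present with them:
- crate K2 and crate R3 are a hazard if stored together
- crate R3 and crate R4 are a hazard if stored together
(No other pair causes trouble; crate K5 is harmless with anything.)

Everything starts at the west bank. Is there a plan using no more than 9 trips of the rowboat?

Yes — this plan uses 9 crossings (≤ 9):
1. Farmer goes to the east bank with crate R3.
2. Farmer goes back to the west bank alone.
3. Farmer goes to the east bank with crate K2.
4. Farmer goes back to the west bank with crate R3.
5. Farmer goes to the east bank with crate R4.
6. Farmer goes back to the west bank alone.
7. Farmer goes to the east bank with crate K5.
8. Farmer goes back to the west bank alone.
9. Farmer goes to the east bank with crate R3.

Yes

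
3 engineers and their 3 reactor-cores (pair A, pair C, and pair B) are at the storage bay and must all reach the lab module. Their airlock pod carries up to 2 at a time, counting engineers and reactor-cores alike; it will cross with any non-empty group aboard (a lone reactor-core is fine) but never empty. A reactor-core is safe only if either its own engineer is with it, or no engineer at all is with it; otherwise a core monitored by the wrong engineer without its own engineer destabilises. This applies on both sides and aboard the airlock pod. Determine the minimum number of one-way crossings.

11

Counting alone: each trip to the lab module takes at most 2 across and each return brings at least 1 back, so after t trips out (and t−1 returns) at most 2t − (t−1) of the 6 are across; that first reaches 6 at t = 5, so at least 9 crossings are needed.
The safety rule pushes this higher. Following every safe sequence of crossings, the most of the 6 that can be at the lab module as the airlock pod arrives there on crossing 9 is 5 — never all 6.
So no plan with fewer than 11 crossings exists, and this one achieves 11:
1. engineer A and reactor-core A cross → the lab module.
2. engineer A crosses ← the storage bay.
3. reactor-core B and reactor-core C cross → the lab module.
4. reactor-core A crosses ← the storage bay.
5. engineer B and engineer C cross → the lab module.
6. engineer C and reactor-core C cross ← the storage bay.
7. engineer A and engineer C cross → the lab module.
8. reactor-core B crosses ← the storage bay.
9. reactor-core A and reactor-core C cross → the lab module.
10. engineer B crosses ← the storage bay.
11. engineer B and reactor-core B cross → the lab module.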